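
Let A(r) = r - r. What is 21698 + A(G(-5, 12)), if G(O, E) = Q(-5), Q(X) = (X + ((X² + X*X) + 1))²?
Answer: 21698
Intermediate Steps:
Q(X) = (1 + X + 2*X²)² (Q(X) = (X + ((X² + X²) + 1))² = (X + (2*X² + 1))² = (X + (1 + 2*X²))² = (1 + X + 2*X²)²)
G(O, E) = 2116 (G(O, E) = (1 - 5 + 2*(-5)²)² = (1 - 5 + 2*25)² = (1 - 5 + 50)² = 46² = 2116)
A(r) = 0
21698 + A(G(-5, 12)) = 21698 + 0 = 21698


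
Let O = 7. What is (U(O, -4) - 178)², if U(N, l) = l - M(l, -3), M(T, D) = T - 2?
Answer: 30976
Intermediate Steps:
M(T, D) = -2 + T
U(N, l) = 2 (U(N, l) = l - (-2 + l) = l + (2 - l) = 2)
(U(O, -4) - 178)² = (2 - 178)² = (-176)² = 30976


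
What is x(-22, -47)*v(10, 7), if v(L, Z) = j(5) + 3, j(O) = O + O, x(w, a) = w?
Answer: -286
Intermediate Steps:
j(O) = 2*O
v(L, Z) = 13 (v(L, Z) = 2*5 + 3 = 10 + 3 = 13)
x(-22, -47)*v(10, 7) = -22*13 = -286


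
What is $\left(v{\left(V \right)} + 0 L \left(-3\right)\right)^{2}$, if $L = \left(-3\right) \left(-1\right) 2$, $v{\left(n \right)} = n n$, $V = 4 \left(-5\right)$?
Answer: $160000$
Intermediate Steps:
$V = -20$
$v{\left(n \right)} = n^{2}$
$L = 6$ ($L = 3 \cdot 2 = 6$)
$\left(v{\left(V \right)} + 0 L \left(-3\right)\right)^{2} = \left(\left(-20\right)^{2} + 0 \cdot 6 \left(-3\right)\right)^{2} = \left(400 + 0 \left(-3\right)\right)^{2} = \left(400 + 0\right)^{2} = 400^{2} = 160000$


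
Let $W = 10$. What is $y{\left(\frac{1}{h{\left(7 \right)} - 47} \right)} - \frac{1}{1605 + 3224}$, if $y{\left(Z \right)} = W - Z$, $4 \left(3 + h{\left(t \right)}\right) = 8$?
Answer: $\frac{2322701}{231792} \approx 10.021$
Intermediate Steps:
$h{\left(t \right)} = -1$ ($h{\left(t \right)} = -3 + \frac{1}{4} \cdot 8 = -3 + 2 = -1$)
$y{\left(Z \right)} = 10 - Z$
$y{\left(\frac{1}{h{\left(7 \right)} - 47} \right)} - \frac{1}{1605 + 3224} = \left(10 - \frac{1}{-1 - 47}\right) - \frac{1}{1605 + 3224} = \left(10 - \frac{1}{-48}\right) - \frac{1}{4829} = \left(10 - - \frac{1}{48}\right) - \frac{1}{4829} = \left(10 + \frac{1}{48}\right) - \frac{1}{4829} = \frac{481}{48} - \frac{1}{4829} = \frac{2322701}{231792}$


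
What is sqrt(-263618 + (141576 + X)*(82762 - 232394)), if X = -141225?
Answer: 5*I*sqrt(2111378) ≈ 7265.3*I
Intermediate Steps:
sqrt(-263618 + (141576 + X)*(82762 - 232394)) = sqrt(-263618 + (141576 - 141225)*(82762 - 232394)) = sqrt(-263618 + 351*(-149632)) = sqrt(-263618 - 52520832) = sqrt(-52784450) = 5*I*sqrt(2111378)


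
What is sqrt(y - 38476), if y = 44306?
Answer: sqrt(5830) ≈ 76.354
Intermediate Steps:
sqrt(y - 38476) = sqrt(44306 - 38476) = sqrt(5830)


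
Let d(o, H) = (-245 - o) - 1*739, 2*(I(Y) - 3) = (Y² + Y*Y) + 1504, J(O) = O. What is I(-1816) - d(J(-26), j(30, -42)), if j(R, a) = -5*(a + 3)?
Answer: 3299569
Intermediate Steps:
j(R, a) = -15 - 5*a (j(R, a) = -5*(3 + a) = -15 - 5*a)
I(Y) = 755 + Y² (I(Y) = 3 + ((Y² + Y*Y) + 1504)/2 = 3 + ((Y² + Y²) + 1504)/2 = 3 + (2*Y² + 1504)/2 = 3 + (1504 + 2*Y²)/2 = 3 + (752 + Y²) = 755 + Y²)
d(o, H) = -984 - o (d(o, H) = (-245 - o) - 739 = -984 - o)
I(-1816) - d(J(-26), j(30, -42)) = (755 + (-1816)²) - (-984 - 1*(-26)) = (755 + 3297856) - (-984 + 26) = 3298611 - 1*(-958) = 3298611 + 958 = 3299569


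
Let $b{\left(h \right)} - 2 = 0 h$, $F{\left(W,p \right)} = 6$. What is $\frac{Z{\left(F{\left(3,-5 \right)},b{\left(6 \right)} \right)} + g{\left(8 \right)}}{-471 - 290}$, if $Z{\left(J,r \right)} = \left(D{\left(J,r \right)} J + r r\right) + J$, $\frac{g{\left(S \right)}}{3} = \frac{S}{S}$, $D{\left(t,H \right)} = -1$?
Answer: $- \frac{7}{761} \approx -0.0091984$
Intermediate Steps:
$g{\left(S \right)} = 3$ ($g{\left(S \right)} = 3 \frac{S}{S} = 3 \cdot 1 = 3$)
$b{\left(h \right)} = 2$ ($b{\left(h \right)} = 2 + 0 h = 2 + 0 = 2$)
$Z{\left(J,r \right)} = r^{2}$ ($Z{\left(J,r \right)} = \left(- J + r r\right) + J = \left(- J + r^{2}\right) + J = \left(r^{2} - J\right) + J = r^{2}$)
$\frac{Z{\left(F{\left(3,-5 \right)},b{\left(6 \right)} \right)} + g{\left(8 \right)}}{-471 - 290} = \frac{2^{2} + 3}{-471 - 290} = \frac{4 + 3}{-761} = 7 \left(- \frac{1}{761}\right) = - \frac{7}{761}$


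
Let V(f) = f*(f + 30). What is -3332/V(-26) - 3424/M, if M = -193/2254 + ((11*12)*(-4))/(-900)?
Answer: -14978951267/2202226 ≈ -6801.7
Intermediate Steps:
M = 84701/169050 (M = -193*1/2254 + (132*(-4))*(-1/900) = -193/2254 - 528*(-1/900) = -193/2254 + 44/75 = 84701/169050 ≈ 0.50104)
V(f) = f*(30 + f)
-3332/V(-26) - 3424/M = -3332*(-1/(26*(30 - 26))) - 3424/84701/169050 = -3332/((-26*4)) - 3424*169050/84701 = -3332/(-104) - 578827200/84701 = -3332*(-1/104) - 578827200/84701 = 833/26 - 578827200/84701 = -14978951267/2202226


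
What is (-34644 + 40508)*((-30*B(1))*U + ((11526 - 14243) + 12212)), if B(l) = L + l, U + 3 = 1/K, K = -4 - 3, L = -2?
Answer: 385880520/7 ≈ 5.5126e+7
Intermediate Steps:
K = -7
U = -22/7 (U = -3 + 1/(-7) = -3 - ⅐ = -22/7 ≈ -3.1429)
B(l) = -2 + l
(-34644 + 40508)*((-30*B(1))*U + ((11526 - 14243) + 12212)) = (-34644 + 40508)*(-30*(-2 + 1)*(-22/7) + ((11526 - 14243) + 12212)) = 5864*(-30*(-1)*(-22/7) + (-2717 + 12212)) = 5864*(30*(-22/7) + 9495) = 5864*(-660/7 + 9495) = 5864*(65805/7) = 385880520/7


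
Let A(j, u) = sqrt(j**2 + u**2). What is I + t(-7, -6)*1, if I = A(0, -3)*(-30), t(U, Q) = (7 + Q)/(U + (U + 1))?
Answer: -1171/13 ≈ -90.077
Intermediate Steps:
t(U, Q) = (7 + Q)/(1 + 2*U) (t(U, Q) = (7 + Q)/(U + (1 + U)) = (7 + Q)/(1 + 2*U))
I = -90 (I = sqrt(0**2 + (-3)**2)*(-30) = sqrt(0 + 9)*(-30) = sqrt(9)*(-30) = 3*(-30) = -90)
I + t(-7, -6)*1 = -90 + ((7 - 6)/(1 + 2*(-7)))*1 = -90 + (1/(1 - 14))*1 = -90 + (1/(-13))*1 = -90 - 1/13*1*1 = -90 - 1/13*1 = -90 - 1/13 = -1171/13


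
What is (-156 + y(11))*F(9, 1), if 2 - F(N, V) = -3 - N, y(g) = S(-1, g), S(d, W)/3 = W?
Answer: -1722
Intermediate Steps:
S(d, W) = 3*W
y(g) = 3*g
F(N, V) = 5 + N (F(N, V) = 2 - (-3 - N) = 2 + (3 + N) = 5 + N)
(-156 + y(11))*F(9, 1) = (-156 + 3*11)*(5 + 9) = (-156 + 33)*14 = -123*14 = -1722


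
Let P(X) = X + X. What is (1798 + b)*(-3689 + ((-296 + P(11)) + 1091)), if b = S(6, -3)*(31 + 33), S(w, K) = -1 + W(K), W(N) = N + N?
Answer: -3877200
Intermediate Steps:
W(N) = 2*N
P(X) = 2*X
S(w, K) = -1 + 2*K
b = -448 (b = (-1 + 2*(-3))*(31 + 33) = (-1 - 6)*64 = -7*64 = -448)
(1798 + b)*(-3689 + ((-296 + P(11)) + 1091)) = (1798 - 448)*(-3689 + ((-296 + 2*11) + 1091)) = 1350*(-3689 + ((-296 + 22) + 1091)) = 1350*(-3689 + (-274 + 1091)) = 1350*(-3689 + 817) = 1350*(-2872) = -3877200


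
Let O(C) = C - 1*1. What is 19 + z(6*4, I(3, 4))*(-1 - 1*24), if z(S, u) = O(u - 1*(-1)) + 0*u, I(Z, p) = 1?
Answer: -6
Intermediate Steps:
O(C) = -1 + C (O(C) = C - 1 = -1 + C)
z(S, u) = u (z(S, u) = (-1 + (u - 1*(-1))) + 0*u = (-1 + (u + 1)) + 0 = (-1 + (1 + u)) + 0 = u + 0 = u)
19 + z(6*4, I(3, 4))*(-1 - 1*24) = 19 + 1*(-1 - 1*24) = 19 + 1*(-1 - 24) = 19 + 1*(-25) = 19 - 25 = -6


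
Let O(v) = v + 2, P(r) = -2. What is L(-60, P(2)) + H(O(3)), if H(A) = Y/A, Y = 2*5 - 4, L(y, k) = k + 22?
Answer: 106/5 ≈ 21.200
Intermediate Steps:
L(y, k) = 22 + k
Y = 6 (Y = 10 - 4 = 6)
O(v) = 2 + v
H(A) = 6/A
L(-60, P(2)) + H(O(3)) = (22 - 2) + 6/(2 + 3) = 20 + 6/5 = 106/5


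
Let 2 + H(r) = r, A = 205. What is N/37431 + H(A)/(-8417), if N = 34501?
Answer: 282796424/315056727 ≈ 0.89760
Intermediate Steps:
H(r) = -2 + r
N/37431 + H(A)/(-8417) = 34501/37431 + (-2 + 205)/(-8417) = 34501*(1/37431) + 203*(-1/8417) = 34501/37431 - 203/8417 = 282796424/315056727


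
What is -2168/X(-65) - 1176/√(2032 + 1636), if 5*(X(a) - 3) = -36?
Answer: 10840/21 - 84*√917/131 ≈ 496.77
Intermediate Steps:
X(a) = -21/5 (X(a) = 3 + (⅕)*(-36) = 3 - 36/5 = -21/5)
-2168/X(-65) - 1176/√(2032 + 1636) = -2168/(-21/5) - 1176/√(2032 + 1636) = -2168*(-5/21) - 1176*√917/1834 = 10840/21 - 1176*√917/1834 = 10840/21 - 84*√917/131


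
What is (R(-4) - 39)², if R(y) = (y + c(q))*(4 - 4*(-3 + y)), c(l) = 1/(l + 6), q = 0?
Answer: 235225/9 ≈ 26136.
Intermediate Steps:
c(l) = 1/(6 + l)
R(y) = (16 - 4*y)*(⅙ + y) (R(y) = (y + 1/(6 + 0))*(4 - 4*(-3 + y)) = (y + 1/6)*(4 + (12 - 4*y)) = (y + ⅙)*(16 - 4*y) = (⅙ + y)*(16 - 4*y) = (16 - 4*y)*(⅙ + y))
(R(-4) - 39)² = ((8/3 - 4*(-4)² + (46/3)*(-4)) - 39)² = ((8/3 - 4*16 - 184/3) - 39)² = ((8/3 - 64 - 184/3) - 39)² = (-368/3 - 39)² = (-485/3)² = 235225/9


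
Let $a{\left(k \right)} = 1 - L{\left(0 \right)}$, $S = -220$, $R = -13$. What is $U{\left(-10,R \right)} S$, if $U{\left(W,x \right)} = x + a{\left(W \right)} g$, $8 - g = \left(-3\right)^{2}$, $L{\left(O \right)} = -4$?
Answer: $3960$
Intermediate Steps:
$g = -1$ ($g = 8 - \left(-3\right)^{2} = 8 - 9 = -1$)
$a{\left(k \right)} = 5$ ($a{\left(k \right)} = 1 - -4 = 1 + 4 = 5$)
$U{\left(W,x \right)} = -5 + x$ ($U{\left(W,x \right)} = x + 5 \left(-1\right) = x - 5 = -5 + x$)
$U{\left(-10,R \right)} S = \left(-5 - 13\right) \left(-220\right) = \left(-18\right) \left(-220\right) = 3960$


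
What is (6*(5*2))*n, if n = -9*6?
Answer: -3240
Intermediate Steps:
n = -54
(6*(5*2))*n = (6*(5*2))*(-54) = (6*10)*(-54) = 60*(-54) = -3240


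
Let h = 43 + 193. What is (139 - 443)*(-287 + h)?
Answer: 15504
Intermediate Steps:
h = 236
(139 - 443)*(-287 + h) = (139 - 443)*(-287 + 236) = -304*(-51) = 15504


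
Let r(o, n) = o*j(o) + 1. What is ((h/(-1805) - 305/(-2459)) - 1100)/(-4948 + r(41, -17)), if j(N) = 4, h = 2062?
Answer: 4886864433/21229321585 ≈ 0.23019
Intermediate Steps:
r(o, n) = 1 + 4*o (r(o, n) = o*4 + 1 = 4*o + 1 = 1 + 4*o)
((h/(-1805) - 305/(-2459)) - 1100)/(-4948 + r(41, -17)) = ((2062/(-1805) - 305/(-2459)) - 1100)/(-4948 + (1 + 4*41)) = ((2062*(-1/1805) - 305*(-1/2459)) - 1100)/(-4948 + (1 + 164)) = ((-2062/1805 + 305/2459) - 1100)/(-4948 + 165) = (-4519933/4438495 - 1100)/(-4783) = -4886864433/4438495*(-1/4783) = 4886864433/21229321585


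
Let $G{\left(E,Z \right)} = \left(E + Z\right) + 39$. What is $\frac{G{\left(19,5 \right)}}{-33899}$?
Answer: $- \frac{63}{33899} \approx -0.0018585$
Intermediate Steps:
$G{\left(E,Z \right)} = 39 + E + Z$
$\frac{G{\left(19,5 \right)}}{-33899} = \frac{39 + 19 + 5}{-33899} = 63 \left(- \frac{1}{33899}\right) = - \frac{63}{33899}$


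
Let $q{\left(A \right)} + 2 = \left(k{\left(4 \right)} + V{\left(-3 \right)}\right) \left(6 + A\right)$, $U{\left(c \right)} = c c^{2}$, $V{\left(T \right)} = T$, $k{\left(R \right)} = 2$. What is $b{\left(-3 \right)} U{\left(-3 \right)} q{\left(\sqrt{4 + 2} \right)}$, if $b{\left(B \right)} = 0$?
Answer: $0$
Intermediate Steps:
$U{\left(c \right)} = c^{3}$
$q{\left(A \right)} = -8 - A$ ($q{\left(A \right)} = -2 + \left(2 - 3\right) \left(6 + A\right) = -2 - \left(6 + A\right) = -8 - A$)
$b{\left(-3 \right)} U{\left(-3 \right)} q{\left(\sqrt{4 + 2} \right)} = 0 \left(-3\right)^{3} \left(-8 - \sqrt{4 + 2}\right) = 0 \left(-27\right) \left(-8 - \sqrt{6}\right) = 0 \left(-8 - \sqrt{6}\right) = 0$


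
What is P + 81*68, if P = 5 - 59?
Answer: 5454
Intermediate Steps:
P = -54
P + 81*68 = -54 + 81*68 = -54 + 5508 = 5454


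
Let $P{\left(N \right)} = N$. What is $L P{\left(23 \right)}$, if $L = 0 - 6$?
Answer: $-138$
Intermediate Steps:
$L = -6$
$L P{\left(23 \right)} = \left(-6\right) 23 = -138$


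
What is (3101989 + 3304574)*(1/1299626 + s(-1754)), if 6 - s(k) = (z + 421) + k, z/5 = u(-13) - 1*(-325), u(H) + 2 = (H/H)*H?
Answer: -1756814656980855/1299626 ≈ -1.3518e+9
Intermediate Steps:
u(H) = -2 + H (u(H) = -2 + (H/H)*H = -2 + 1*H = -2 + H)
z = 1550 (z = 5*((-2 - 13) - 1*(-325)) = 5*(-15 + 325) = 5*310 = 1550)
s(k) = -1965 - k (s(k) = 6 - ((1550 + 421) + k) = 6 - (1971 + k) = 6 + (-1971 - k) = -1965 - k)
(3101989 + 3304574)*(1/1299626 + s(-1754)) = (3101989 + 3304574)*(1/1299626 + (-1965 - 1*(-1754))) = 6406563*(1/1299626 + (-1965 + 1754)) = 6406563*(1/1299626 - 211) = 6406563*(-274221085/1299626) = -1756814656980855/1299626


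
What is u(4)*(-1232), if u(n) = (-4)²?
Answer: -19712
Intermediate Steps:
u(n) = 16
u(4)*(-1232) = 16*(-1232) = -19712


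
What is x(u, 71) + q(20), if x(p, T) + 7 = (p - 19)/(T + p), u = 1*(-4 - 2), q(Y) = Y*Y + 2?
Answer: 5130/13 ≈ 394.62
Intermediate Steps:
q(Y) = 2 + Y² (q(Y) = Y² + 2 = 2 + Y²)
u = -6 (u = 1*(-6) = -6)
x(p, T) = -7 + (-19 + p)/(T + p) (x(p, T) = -7 + (p - 19)/(T + p) = -7 + (-19 + p)/(T + p))
x(u, 71) + q(20) = (-19 - 7*71 - 6*(-6))/(71 - 6) + (2 + 20²) = (-19 - 497 + 36)/65 + (2 + 400) = (1/65)*(-480) + 402 = -96/13 + 402 = 5130/13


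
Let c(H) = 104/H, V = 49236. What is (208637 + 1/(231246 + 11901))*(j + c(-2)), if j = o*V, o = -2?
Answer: -4998069380095360/243147 ≈ -2.0556e+10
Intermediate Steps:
j = -98472 (j = -2*49236 = -98472)
(208637 + 1/(231246 + 11901))*(j + c(-2)) = (208637 + 1/(231246 + 11901))*(-98472 + 104/(-2)) = (208637 + 1/243147)*(-98472 + 104*(-½)) = (208637 + 1/243147)*(-98472 - 52) = (50729460640/243147)*(-98524) = -4998069380095360/243147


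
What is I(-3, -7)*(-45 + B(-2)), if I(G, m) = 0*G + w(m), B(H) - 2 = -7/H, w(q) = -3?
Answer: 237/2 ≈ 118.50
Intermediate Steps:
B(H) = 2 - 7/H
I(G, m) = -3 (I(G, m) = 0*G - 3 = 0 - 3 = -3)
I(-3, -7)*(-45 + B(-2)) = -3*(-45 + (2 - 7/(-2))) = -3*(-45 + (2 - 7*(-1/2))) = -3*(-45 + (2 + 7/2)) = -3*(-45 + 11/2) = -3*(-79/2) = 237/2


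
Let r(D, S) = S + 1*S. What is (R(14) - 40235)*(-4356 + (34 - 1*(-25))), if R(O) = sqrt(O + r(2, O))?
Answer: 172889795 - 4297*sqrt(42) ≈ 1.7286e+8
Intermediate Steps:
r(D, S) = 2*S (r(D, S) = S + S = 2*S)
R(O) = sqrt(3)*sqrt(O) (R(O) = sqrt(O + 2*O) = sqrt(3*O) = sqrt(3)*sqrt(O))
(R(14) - 40235)*(-4356 + (34 - 1*(-25))) = (sqrt(3)*sqrt(14) - 40235)*(-4356 + (34 - 1*(-25))) = (sqrt(42) - 40235)*(-4356 + (34 + 25)) = (-40235 + sqrt(42))*(-4356 + 59) = (-40235 + sqrt(42))*(-4297) = 172889795 - 4297*sqrt(42)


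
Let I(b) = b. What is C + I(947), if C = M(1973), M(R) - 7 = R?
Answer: 2927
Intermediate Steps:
M(R) = 7 + R
C = 1980 (C = 7 + 1973 = 1980)
C + I(947) = 1980 + 947 = 2927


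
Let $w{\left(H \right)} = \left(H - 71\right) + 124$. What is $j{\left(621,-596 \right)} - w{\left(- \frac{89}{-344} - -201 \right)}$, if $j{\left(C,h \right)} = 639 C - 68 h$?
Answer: $\frac{150359903}{344} \approx 4.3709 \cdot 10^{5}$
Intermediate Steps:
$j{\left(C,h \right)} = - 68 h + 639 C$
$w{\left(H \right)} = 53 + H$ ($w{\left(H \right)} = \left(-71 + H\right) + 124 = 53 + H$)
$j{\left(621,-596 \right)} - w{\left(- \frac{89}{-344} - -201 \right)} = \left(\left(-68\right) \left(-596\right) + 639 \cdot 621\right) - \left(53 - \left(-201 + \frac{89}{-344}\right)\right) = \left(40528 + 396819\right) - \left(53 + \left(\left(-89\right) \left(- \frac{1}{344}\right) + 201\right)\right) = 437347 - \left(53 + \left(\frac{89}{344} + 201\right)\right) = 437347 - \left(53 + \frac{69233}{344}\right) = 437347 - \frac{87465}{344} = \frac{150359903}{344}$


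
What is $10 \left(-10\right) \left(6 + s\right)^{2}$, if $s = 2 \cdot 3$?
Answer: $-14400$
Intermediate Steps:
$s = 6$
$10 \left(-10\right) \left(6 + s\right)^{2} = 10 \left(-10\right) \left(6 + 6\right)^{2} = - 100 \cdot 12^{2} = \left(-100\right) 144 = -14400$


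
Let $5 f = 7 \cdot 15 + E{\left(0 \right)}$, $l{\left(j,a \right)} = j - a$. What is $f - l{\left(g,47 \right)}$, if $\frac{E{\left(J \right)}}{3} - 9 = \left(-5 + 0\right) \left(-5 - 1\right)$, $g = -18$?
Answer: $\frac{547}{5} \approx 109.4$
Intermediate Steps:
$E{\left(J \right)} = 117$ ($E{\left(J \right)} = 27 + 3 \left(-5 + 0\right) \left(-5 - 1\right) = 27 + 3 \left(\left(-5\right) \left(-6\right)\right) = 27 + 3 \cdot 30 = 27 + 90 = 117$)
$f = \frac{222}{5}$ ($f = \frac{7 \cdot 15 + 117}{5} = \frac{105 + 117}{5} = \frac{1}{5} \cdot 222 = \frac{222}{5} \approx 44.4$)
$f - l{\left(g,47 \right)} = \frac{222}{5} - \left(-18 - 47\right) = \frac{222}{5} - -65 = \frac{222}{5} + 65 = \frac{547}{5}$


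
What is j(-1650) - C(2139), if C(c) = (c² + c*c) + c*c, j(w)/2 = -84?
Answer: -13726131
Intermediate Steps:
j(w) = -168 (j(w) = 2*(-84) = -168)
C(c) = 3*c² (C(c) = (c² + c²) + c² = 2*c² + c² = 3*c²)
j(-1650) - C(2139) = -168 - 3*2139² = -168 - 3*4575321 = -168 - 1*13725963 = -168 - 13725963 = -13726131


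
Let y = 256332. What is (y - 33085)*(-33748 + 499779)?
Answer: 104040022657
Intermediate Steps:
(y - 33085)*(-33748 + 499779) = (256332 - 33085)*(-33748 + 499779) = 223247*466031 = 104040022657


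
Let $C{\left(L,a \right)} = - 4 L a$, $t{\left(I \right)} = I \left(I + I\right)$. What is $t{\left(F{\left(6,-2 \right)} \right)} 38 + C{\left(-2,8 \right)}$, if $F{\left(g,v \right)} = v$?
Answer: $368$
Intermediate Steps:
$t{\left(I \right)} = 2 I^{2}$ ($t{\left(I \right)} = I 2 I = 2 I^{2}$)
$C{\left(L,a \right)} = - 4 L a$
$t{\left(F{\left(6,-2 \right)} \right)} 38 + C{\left(-2,8 \right)} = 2 \left(-2\right)^{2} \cdot 38 - \left(-8\right) 8 = 2 \cdot 4 \cdot 38 + 64 = 8 \cdot 38 + 64 = 304 + 64 = 368$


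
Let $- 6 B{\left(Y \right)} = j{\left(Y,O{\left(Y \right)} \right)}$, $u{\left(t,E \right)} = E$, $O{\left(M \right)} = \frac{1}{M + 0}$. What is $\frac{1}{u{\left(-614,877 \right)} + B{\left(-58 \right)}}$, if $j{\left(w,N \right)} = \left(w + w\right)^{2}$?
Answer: $- \frac{3}{4097} \approx -0.00073224$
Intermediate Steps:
$O{\left(M \right)} = \frac{1}{M}$
$j{\left(w,N \right)} = 4 w^{2}$ ($j{\left(w,N \right)} = \left(2 w\right)^{2} = 4 w^{2}$)
$B{\left(Y \right)} = - \frac{2 Y^{2}}{3}$ ($B{\left(Y \right)} = - \frac{4 Y^{2}}{6} = - \frac{2 Y^{2}}{3}$)
$\frac{1}{u{\left(-614,877 \right)} + B{\left(-58 \right)}} = \frac{1}{877 - \frac{2 \left(-58\right)^{2}}{3}} = \frac{1}{877 - \frac{6728}{3}} = \frac{1}{- \frac{4097}{3}} = - \frac{3}{4097}$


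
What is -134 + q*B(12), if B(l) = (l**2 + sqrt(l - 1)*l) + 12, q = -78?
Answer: -12302 - 936*sqrt(11) ≈ -15406.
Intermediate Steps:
B(l) = 12 + l**2 + l*sqrt(-1 + l) (B(l) = (l**2 + sqrt(-1 + l)*l) + 12 = (l**2 + l*sqrt(-1 + l)) + 12 = 12 + l**2 + l*sqrt(-1 + l))
-134 + q*B(12) = -134 - 78*(12 + 12**2 + 12*sqrt(-1 + 12)) = -134 - 78*(12 + 144 + 12*sqrt(11)) = -134 - 78*(156 + 12*sqrt(11)) = -134 + (-12168 - 936*sqrt(11)) = -12302 - 936*sqrt(11)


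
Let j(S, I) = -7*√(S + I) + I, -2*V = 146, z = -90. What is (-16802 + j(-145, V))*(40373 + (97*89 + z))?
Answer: -825457500 - 342412*I*√218 ≈ -8.2546e+8 - 5.0557e+6*I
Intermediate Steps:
V = -73 (V = -½*146 = -73)
j(S, I) = I - 7*√(I + S) (j(S, I) = -7*√(I + S) + I = I - 7*√(I + S))
(-16802 + j(-145, V))*(40373 + (97*89 + z)) = (-16802 + (-73 - 7*√(-73 - 145)))*(40373 + (97*89 - 90)) = (-16802 + (-73 - 7*I*√218))*(40373 + (8633 - 90)) = (-16802 + (-73 - 7*I*√218))*(40373 + 8543) = (-16802 + (-73 - 7*I*√218))*48916 = (-16875 - 7*I*√218)*48916 = -825457500 - 342412*I*√218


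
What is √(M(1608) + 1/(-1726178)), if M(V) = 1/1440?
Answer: √7443011978410/103570680 ≈ 0.026341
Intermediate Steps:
M(V) = 1/1440
√(M(1608) + 1/(-1726178)) = √(1/1440 + 1/(-1726178)) = √(1/1440 - 1/1726178) = √(862369/1242848160) = √7443011978410/103570680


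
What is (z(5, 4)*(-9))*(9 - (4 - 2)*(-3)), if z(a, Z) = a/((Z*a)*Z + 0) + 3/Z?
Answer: -1755/16 ≈ -109.69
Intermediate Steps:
z(a, Z) = Z⁻² + 3/Z (z(a, Z) = a/(a*Z² + 0) + 3/Z = a/((a*Z²)) + 3/Z = a*(1/(Z²*a)) + 3/Z = Z⁻² + 3/Z)
(z(5, 4)*(-9))*(9 - (4 - 2)*(-3)) = (((1 + 3*4)/4²)*(-9))*(9 - (4 - 2)*(-3)) = (((1 + 12)/16)*(-9))*(9 - 2*(-3)) = (((1/16)*13)*(-9))*(9 - 1*(-6)) = ((13/16)*(-9))*(9 + 6) = -117/16*15 = -1755/16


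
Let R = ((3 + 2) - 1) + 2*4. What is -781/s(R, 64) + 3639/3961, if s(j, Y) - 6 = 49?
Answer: -263036/19805 ≈ -13.281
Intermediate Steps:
R = 12 (R = (5 - 1) + 8 = 4 + 8 = 12)
s(j, Y) = 55 (s(j, Y) = 6 + 49 = 55)
-781/s(R, 64) + 3639/3961 = -781/55 + 3639/3961 = -781*1/55 + 3639*(1/3961) = -71/5 + 3639/3961 = -263036/19805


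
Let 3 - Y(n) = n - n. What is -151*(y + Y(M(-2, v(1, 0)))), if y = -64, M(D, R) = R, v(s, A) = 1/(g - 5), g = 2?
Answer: 9211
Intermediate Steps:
v(s, A) = -1/3 (v(s, A) = 1/(2 - 5) = 1/(-3) = -1/3)
Y(n) = 3 (Y(n) = 3 - (n - n) = 3 - 1*0 = 3 + 0 = 3)
-151*(y + Y(M(-2, v(1, 0)))) = -151*(-64 + 3) = -151*(-61) = 9211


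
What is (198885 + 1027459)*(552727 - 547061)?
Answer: 6948465104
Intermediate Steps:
(198885 + 1027459)*(552727 - 547061) = 1226344*5666 = 6948465104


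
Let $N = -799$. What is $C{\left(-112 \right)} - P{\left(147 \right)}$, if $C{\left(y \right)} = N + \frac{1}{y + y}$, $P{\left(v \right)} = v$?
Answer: $- \frac{211905}{224} \approx -946.0$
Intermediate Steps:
$C{\left(y \right)} = -799 + \frac{1}{2 y}$ ($C{\left(y \right)} = -799 + \frac{1}{y + y} = -799 + \frac{1}{2 y}$)
$C{\left(-112 \right)} - P{\left(147 \right)} = \left(-799 + \frac{1}{2 \left(-112\right)}\right) - 147 = \left(-799 + \frac{1}{2} \left(- \frac{1}{112}\right)\right) - 147 = \left(-799 - \frac{1}{224}\right) - 147 = - \frac{178977}{224} - 147 = - \frac{211905}{224}$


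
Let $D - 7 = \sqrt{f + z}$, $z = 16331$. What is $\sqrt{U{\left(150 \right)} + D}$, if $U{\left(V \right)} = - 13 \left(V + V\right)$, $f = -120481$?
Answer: $\sqrt{-3893 + 5 i \sqrt{4166}} \approx 2.584 + 62.447 i$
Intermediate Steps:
$D = 7 + 5 i \sqrt{4166}$ ($D = 7 + \sqrt{-120481 + 16331} = 7 + \sqrt{-104150} = 7 + 5 i \sqrt{4166} \approx 7.0 + 322.72 i$)
$U{\left(V \right)} = - 26 V$ ($U{\left(V \right)} = - 13 \cdot 2 V = - 26 V$)
$\sqrt{U{\left(150 \right)} + D} = \sqrt{\left(-26\right) 150 + \left(7 + 5 i \sqrt{4166}\right)} = \sqrt{-3900 + \left(7 + 5 i \sqrt{4166}\right)} = \sqrt{-3893 + 5 i \sqrt{4166}}$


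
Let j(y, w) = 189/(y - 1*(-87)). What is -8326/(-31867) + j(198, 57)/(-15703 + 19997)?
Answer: 3398432801/12999505310 ≈ 0.26143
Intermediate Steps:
j(y, w) = 189/(87 + y) (j(y, w) = 189/(y + 87) = 189/(87 + y))
-8326/(-31867) + j(198, 57)/(-15703 + 19997) = -8326/(-31867) + (189/(87 + 198))/(-15703 + 19997) = -8326*(-1/31867) + (189/285)/4294 = 8326/31867 + (189*(1/285))*(1/4294) = 8326/31867 + (63/95)*(1/4294) = 8326/31867 + 63/407930 = 3398432801/12999505310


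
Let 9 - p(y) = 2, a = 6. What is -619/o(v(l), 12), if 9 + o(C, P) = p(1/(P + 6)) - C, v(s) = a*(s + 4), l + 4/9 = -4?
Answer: -1857/2 ≈ -928.50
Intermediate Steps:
l = -40/9 (l = -4/9 - 4 = -40/9 ≈ -4.4444)
p(y) = 7 (p(y) = 9 - 1*2 = 9 - 2 = 7)
v(s) = 24 + 6*s (v(s) = 6*(s + 4) = 6*(4 + s) = 24 + 6*s)
o(C, P) = -2 - C (o(C, P) = -9 + (7 - C) = -2 - C)
-619/o(v(l), 12) = -619/(-2 - (24 + 6*(-40/9))) = -619/(-2 - (24 - 80/3)) = -619/(-2 - 1*(-8/3)) = -619/(-2 + 8/3) = -619/2/3 = -619*3/2 = -1857/2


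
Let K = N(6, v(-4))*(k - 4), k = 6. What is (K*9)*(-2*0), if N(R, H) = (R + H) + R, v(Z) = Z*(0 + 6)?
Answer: 0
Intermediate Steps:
v(Z) = 6*Z (v(Z) = Z*6 = 6*Z)
N(R, H) = H + 2*R (N(R, H) = (H + R) + R = H + 2*R)
K = -24 (K = (6*(-4) + 2*6)*(6 - 4) = (-24 + 12)*2 = -12*2 = -24)
(K*9)*(-2*0) = (-24*9)*(-2*0) = -216*0 = 0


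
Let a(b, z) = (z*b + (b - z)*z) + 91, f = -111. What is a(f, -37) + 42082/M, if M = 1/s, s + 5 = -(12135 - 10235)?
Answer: -80159274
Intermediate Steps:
s = -1905 (s = -5 - (12135 - 10235) = -5 - 1*1900 = -5 - 1900 = -1905)
a(b, z) = 91 + b*z + z*(b - z) (a(b, z) = (b*z + z*(b - z)) + 91 = 91 + b*z + z*(b - z))
M = -1/1905 (M = 1/(-1905) = -1/1905 ≈ -0.00052493)
a(f, -37) + 42082/M = (91 - 1*(-37)² + 2*(-111)*(-37)) + 42082/(-1/1905) = (91 - 1*1369 + 8214) + 42082*(-1905) = (91 - 1369 + 8214) - 80166210 = 6936 - 80166210 = -80159274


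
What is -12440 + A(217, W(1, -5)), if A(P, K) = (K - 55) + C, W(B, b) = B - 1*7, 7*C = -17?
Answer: -87524/7 ≈ -12503.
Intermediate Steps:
C = -17/7 (C = (⅐)*(-17) = -17/7 ≈ -2.4286)
W(B, b) = -7 + B (W(B, b) = B - 7 = -7 + B)
A(P, K) = -402/7 + K (A(P, K) = (K - 55) - 17/7 = (-55 + K) - 17/7 = -402/7 + K)
-12440 + A(217, W(1, -5)) = -12440 + (-402/7 + (-7 + 1)) = -12440 + (-402/7 - 6) = -12440 - 444/7 = -87524/7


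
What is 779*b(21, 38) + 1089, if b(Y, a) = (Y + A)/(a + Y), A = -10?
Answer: 72820/59 ≈ 1234.2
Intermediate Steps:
b(Y, a) = (-10 + Y)/(Y + a) (b(Y, a) = (Y - 10)/(a + Y) = (-10 + Y)/(Y + a))
779*b(21, 38) + 1089 = 779*((-10 + 21)/(21 + 38)) + 1089 = 779*(11/59) + 1089 = 8569/59 + 1089 = 72820/59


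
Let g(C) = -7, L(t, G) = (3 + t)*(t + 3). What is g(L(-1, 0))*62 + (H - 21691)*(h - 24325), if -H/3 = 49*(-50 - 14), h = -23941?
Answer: 592850844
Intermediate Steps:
L(t, G) = (3 + t)**2 (L(t, G) = (3 + t)*(3 + t) = (3 + t)**2)
H = 9408 (H = -147*(-50 - 14) = -147*(-64) = -3*(-3136) = 9408)
g(L(-1, 0))*62 + (H - 21691)*(h - 24325) = -7*62 + (9408 - 21691)*(-23941 - 24325) = -434 - 12283*(-48266) = -434 + 592851278 = 592850844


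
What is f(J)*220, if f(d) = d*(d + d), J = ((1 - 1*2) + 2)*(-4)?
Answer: 7040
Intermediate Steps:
J = -4 (J = ((1 - 2) + 2)*(-4) = (-1 + 2)*(-4) = 1*(-4) = -4)
f(d) = 2*d² (f(d) = d*(2*d) = 2*d²)
f(J)*220 = (2*(-4)²)*220 = (2*16)*220 = 32*220 = 7040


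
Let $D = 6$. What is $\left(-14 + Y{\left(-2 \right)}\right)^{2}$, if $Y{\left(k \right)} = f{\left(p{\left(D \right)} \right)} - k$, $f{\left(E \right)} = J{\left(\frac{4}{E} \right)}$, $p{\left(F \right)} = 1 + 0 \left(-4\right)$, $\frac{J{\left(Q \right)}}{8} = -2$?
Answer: $784$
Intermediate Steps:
$J{\left(Q \right)} = -16$ ($J{\left(Q \right)} = 8 \left(-2\right) = -16$)
$p{\left(F \right)} = 1$ ($p{\left(F \right)} = 1 + 0 = 1$)
$f{\left(E \right)} = -16$
$Y{\left(k \right)} = -16 - k$
$\left(-14 + Y{\left(-2 \right)}\right)^{2} = \left(-14 - 14\right)^{2} = \left(-28\right)^{2} = 784$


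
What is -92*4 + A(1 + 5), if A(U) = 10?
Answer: -358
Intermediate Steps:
-92*4 + A(1 + 5) = -92*4 + 10 = -368 + 10 = -358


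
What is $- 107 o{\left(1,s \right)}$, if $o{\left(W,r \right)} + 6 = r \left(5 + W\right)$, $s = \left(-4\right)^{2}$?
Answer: $-9630$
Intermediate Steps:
$s = 16$
$o{\left(W,r \right)} = -6 + r \left(5 + W\right)$
$- 107 o{\left(1,s \right)} = - 107 \left(-6 + 5 \cdot 16 + 1 \cdot 16\right) = - 107 \left(-6 + 80 + 16\right) = \left(-107\right) 90 = -9630$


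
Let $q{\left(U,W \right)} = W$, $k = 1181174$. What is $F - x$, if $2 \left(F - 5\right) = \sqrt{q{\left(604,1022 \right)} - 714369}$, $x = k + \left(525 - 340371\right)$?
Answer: $-841323 + \frac{i \sqrt{713347}}{2} \approx -8.4132 \cdot 10^{5} + 422.3 i$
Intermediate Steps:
$x = 841328$ ($x = 1181174 + \left(525 - 340371\right) = 1181174 - 339846 = 841328$)
$F = 5 + \frac{i \sqrt{713347}}{2}$ ($F = 5 + \frac{\sqrt{1022 - 714369}}{2} = 5 + \frac{\sqrt{-713347}}{2} = 5 + \frac{i \sqrt{713347}}{2} \approx 5.0 + 422.3 i$)
$F - x = \left(5 + \frac{i \sqrt{713347}}{2}\right) - 841328 = -841323 + \frac{i \sqrt{713347}}{2}$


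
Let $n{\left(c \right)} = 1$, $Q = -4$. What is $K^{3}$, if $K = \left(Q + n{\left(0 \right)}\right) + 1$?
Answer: $-8$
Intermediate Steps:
$K = -2$ ($K = \left(-4 + 1\right) + 1 = -3 + 1 = -2$)
$K^{3} = \left(-2\right)^{3} = -8$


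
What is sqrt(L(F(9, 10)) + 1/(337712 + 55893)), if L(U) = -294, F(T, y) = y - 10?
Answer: I*sqrt(45547919037745)/393605 ≈ 17.146*I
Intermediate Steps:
F(T, y) = -10 + y
sqrt(L(F(9, 10)) + 1/(337712 + 55893)) = sqrt(-294 + 1/(337712 + 55893)) = sqrt(-294 + 1/393605) = sqrt(-115719869/393605) = I*sqrt(45547919037745)/393605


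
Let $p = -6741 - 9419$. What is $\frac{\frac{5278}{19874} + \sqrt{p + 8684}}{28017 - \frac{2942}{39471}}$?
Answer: $\frac{104163969}{10988891717905} + \frac{78942 i \sqrt{1869}}{1105856065} \approx 9.479 \cdot 10^{-6} + 0.0030861 i$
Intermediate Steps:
$p = -16160$ ($p = -6741 - 9419 = -16160$)
$\frac{\frac{5278}{19874} + \sqrt{p + 8684}}{28017 - \frac{2942}{39471}} = \frac{\frac{5278}{19874} + \sqrt{-16160 + 8684}}{28017 - \frac{2942}{39471}} = \frac{5278 \cdot \frac{1}{19874} + \sqrt{-7476}}{28017 - \frac{2942}{39471}} = \frac{\frac{2639}{9937} + 2 i \sqrt{1869}}{28017 - \frac{2942}{39471}} = \frac{\frac{2639}{9937} + 2 i \sqrt{1869}}{\frac{1105856065}{39471}} = \left(\frac{2639}{9937} + 2 i \sqrt{1869}\right) \frac{39471}{1105856065} = \frac{104163969}{10988891717905} + \frac{78942 i \sqrt{1869}}{1105856065}$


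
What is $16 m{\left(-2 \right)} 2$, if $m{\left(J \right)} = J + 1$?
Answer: $-32$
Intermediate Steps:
$m{\left(J \right)} = 1 + J$
$16 m{\left(-2 \right)} 2 = 16 \left(1 - 2\right) 2 = 16 \left(-1\right) 2 = \left(-16\right) 2 = -32$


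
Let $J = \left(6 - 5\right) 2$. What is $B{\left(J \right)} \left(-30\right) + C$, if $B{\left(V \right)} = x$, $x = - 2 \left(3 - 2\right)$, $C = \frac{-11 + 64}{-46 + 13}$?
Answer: $\frac{1927}{33} \approx 58.394$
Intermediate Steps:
$J = 2$ ($J = 1 \cdot 2 = 2$)
$C = - \frac{53}{33}$ ($C = \frac{53}{-33} = 53 \left(- \frac{1}{33}\right) = - \frac{53}{33} \approx -1.6061$)
$x = -2$ ($x = - 2 \left(3 - 2\right) = \left(-2\right) 1 = -2$)
$B{\left(V \right)} = -2$
$B{\left(J \right)} \left(-30\right) + C = \left(-2\right) \left(-30\right) - \frac{53}{33} = 60 - \frac{53}{33} = \frac{1927}{33}$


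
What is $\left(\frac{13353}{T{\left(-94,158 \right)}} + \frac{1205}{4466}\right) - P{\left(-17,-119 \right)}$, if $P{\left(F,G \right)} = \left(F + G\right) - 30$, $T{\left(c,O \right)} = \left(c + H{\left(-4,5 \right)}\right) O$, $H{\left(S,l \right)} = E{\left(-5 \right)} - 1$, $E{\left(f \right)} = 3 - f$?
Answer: $\frac{29159796}{176407} \approx 165.3$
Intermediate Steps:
$H{\left(S,l \right)} = 7$ ($H{\left(S,l \right)} = \left(3 - -5\right) - 1 = \left(3 + 5\right) - 1 = 8 - 1 = 7$)
$T{\left(c,O \right)} = O \left(7 + c\right)$ ($T{\left(c,O \right)} = \left(c + 7\right) O = \left(7 + c\right) O = O \left(7 + c\right)$)
$P{\left(F,G \right)} = -30 + F + G$
$\left(\frac{13353}{T{\left(-94,158 \right)}} + \frac{1205}{4466}\right) - P{\left(-17,-119 \right)} = \left(\frac{13353}{158 \left(7 - 94\right)} + \frac{1205}{4466}\right) - \left(-30 - 17 - 119\right) = \left(\frac{13353}{158 \left(-87\right)} + 1205 \cdot \frac{1}{4466}\right) - -166 = \left(\frac{13353}{-13746} + \frac{1205}{4466}\right) + 166 = \left(13353 \left(- \frac{1}{13746}\right) + \frac{1205}{4466}\right) + 166 = \left(- \frac{4451}{4582} + \frac{1205}{4466}\right) + 166 = - \frac{123766}{176407} + 166 = \frac{29159796}{176407}$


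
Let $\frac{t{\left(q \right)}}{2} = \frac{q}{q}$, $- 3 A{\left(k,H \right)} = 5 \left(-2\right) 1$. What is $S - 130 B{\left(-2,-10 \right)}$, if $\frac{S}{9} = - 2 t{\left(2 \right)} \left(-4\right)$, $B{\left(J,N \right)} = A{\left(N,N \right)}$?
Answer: $- \frac{868}{3} \approx -289.33$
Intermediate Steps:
$A{\left(k,H \right)} = \frac{10}{3}$ ($A{\left(k,H \right)} = - \frac{5 \left(-2\right) 1}{3} = - \frac{\left(-10\right) 1}{3} = \left(- \frac{1}{3}\right) \left(-10\right) = \frac{10}{3}$)
$B{\left(J,N \right)} = \frac{10}{3}$
$t{\left(q \right)} = 2$ ($t{\left(q \right)} = 2 \frac{q}{q} = 2 \cdot 1 = 2$)
$S = 144$ ($S = 9 \left(-2\right) 2 \left(-4\right) = 9 \left(\left(-4\right) \left(-4\right)\right) = 9 \cdot 16 = 144$)
$S - 130 B{\left(-2,-10 \right)} = 144 - \frac{1300}{3} = - \frac{868}{3}$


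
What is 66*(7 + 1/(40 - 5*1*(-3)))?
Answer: 2316/5 ≈ 463.20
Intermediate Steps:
66*(7 + 1/(40 - 5*1*(-3))) = 66*(7 + 1/(40 - 5*(-3))) = 66*(7 + 1/(40 + 15)) = 66*(7 + 1/55) = 66*(386/55) = 2316/5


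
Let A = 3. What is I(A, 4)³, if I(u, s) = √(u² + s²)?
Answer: 125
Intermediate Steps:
I(u, s) = √(s² + u²)
I(A, 4)³ = (√(4² + 3²))³ = (√(16 + 9))³ = (√25)³ = 5³ = 125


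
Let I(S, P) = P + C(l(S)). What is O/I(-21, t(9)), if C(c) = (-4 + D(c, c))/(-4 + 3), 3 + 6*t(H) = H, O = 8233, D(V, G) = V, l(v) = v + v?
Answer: 8233/47 ≈ 175.17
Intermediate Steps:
l(v) = 2*v
t(H) = -½ + H/6
C(c) = 4 - c (C(c) = (-4 + c)/(-4 + 3) = (-4 + c)/(-1) = (-4 + c)*(-1) = 4 - c)
I(S, P) = 4 + P - 2*S (I(S, P) = P + (4 - 2*S) = 4 + P - 2*S)
O/I(-21, t(9)) = 8233/(4 + (-½ + (⅙)*9) - 2*(-21)) = 8233/(4 + (-½ + 3/2) + 42) = 8233/(4 + 1 + 42) = 8233/47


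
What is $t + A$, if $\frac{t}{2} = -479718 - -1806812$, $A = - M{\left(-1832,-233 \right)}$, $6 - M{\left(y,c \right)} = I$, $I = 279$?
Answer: $2654461$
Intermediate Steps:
$M{\left(y,c \right)} = -273$ ($M{\left(y,c \right)} = 6 - 279 = -273$)
$A = 273$ ($A = \left(-1\right) \left(-273\right) = 273$)
$t = 2654188$ ($t = 2 \left(-479718 - -1806812\right) = 2 \left(-479718 + 1806812\right) = 2 \cdot 1327094 = 2654188$)
$t + A = 2654188 + 273 = 2654461$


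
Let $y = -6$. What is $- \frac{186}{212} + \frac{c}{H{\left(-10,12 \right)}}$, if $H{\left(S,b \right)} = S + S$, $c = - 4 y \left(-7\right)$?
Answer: $\frac{3987}{530} \approx 7.5226$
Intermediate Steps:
$c = -168$ ($c = \left(-4\right) \left(-6\right) \left(-7\right) = 24 \left(-7\right) = -168$)
$H{\left(S,b \right)} = 2 S$
$- \frac{186}{212} + \frac{c}{H{\left(-10,12 \right)}} = - \frac{186}{212} - \frac{168}{2 \left(-10\right)} = \left(-186\right) \frac{1}{212} - \frac{168}{-20} = - \frac{93}{106} - - \frac{42}{5} = - \frac{93}{106} + \frac{42}{5} = \frac{3987}{530}$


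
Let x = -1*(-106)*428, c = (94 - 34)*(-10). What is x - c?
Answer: 45968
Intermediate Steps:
c = -600 (c = 60*(-10) = -600)
x = 45368 (x = 106*428 = 45368)
x - c = 45368 - 1*(-600) = 45368 + 600 = 45968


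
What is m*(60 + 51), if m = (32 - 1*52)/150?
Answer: -74/5 ≈ -14.800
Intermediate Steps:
m = -2/15 (m = (32 - 52)*(1/150) = -20*1/150 = -2/15 ≈ -0.13333)
m*(60 + 51) = -2*(60 + 51)/15 = -2/15*111 = -74/5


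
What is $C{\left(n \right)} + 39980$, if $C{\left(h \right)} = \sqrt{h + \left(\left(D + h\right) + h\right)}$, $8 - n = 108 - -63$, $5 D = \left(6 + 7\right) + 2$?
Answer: $39980 + 9 i \sqrt{6} \approx 39980.0 + 22.045 i$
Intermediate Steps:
$D = 3$ ($D = \frac{\left(6 + 7\right) + 2}{5} = \frac{13 + 2}{5} = \frac{1}{5} \cdot 15 = 3$)
$n = -163$ ($n = 8 - \left(108 - -63\right) = 8 - \left(108 + 63\right) = 8 - 171 = -163$)
$C{\left(h \right)} = \sqrt{3 + 3 h}$ ($C{\left(h \right)} = \sqrt{h + \left(\left(3 + h\right) + h\right)} = \sqrt{h + \left(3 + 2 h\right)} = \sqrt{3 + 3 h}$)
$C{\left(n \right)} + 39980 = \sqrt{3 + 3 \left(-163\right)} + 39980 = \sqrt{3 - 489} + 39980 = \sqrt{-486} + 39980 = 9 i \sqrt{6} + 39980 = 39980 + 9 i \sqrt{6}$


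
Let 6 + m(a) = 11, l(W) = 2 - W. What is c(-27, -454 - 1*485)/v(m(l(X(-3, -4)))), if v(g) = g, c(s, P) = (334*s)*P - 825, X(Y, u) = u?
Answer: 8467077/5 ≈ 1.6934e+6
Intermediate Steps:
c(s, P) = -825 + 334*P*s (c(s, P) = 334*P*s - 825 = -825 + 334*P*s)
m(a) = 5 (m(a) = -6 + 11 = 5)
c(-27, -454 - 1*485)/v(m(l(X(-3, -4)))) = (-825 + 334*(-454 - 1*485)*(-27))/5 = (-825 + 334*(-454 - 485)*(-27))*(⅕) = (-825 + 334*(-939)*(-27))*(⅕) = (-825 + 8467902)*(⅕) = 8467077*(⅕) = 8467077/5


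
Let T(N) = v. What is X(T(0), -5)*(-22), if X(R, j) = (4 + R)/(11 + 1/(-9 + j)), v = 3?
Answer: -2156/153 ≈ -14.092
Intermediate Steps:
T(N) = 3
X(R, j) = (4 + R)/(11 + 1/(-9 + j))
X(T(0), -5)*(-22) = ((-36 - 9*3 + 4*(-5) + 3*(-5))/(-98 + 11*(-5)))*(-22) = ((-36 - 27 - 20 - 15)/(-98 - 55))*(-22) = (-98/(-153))*(-22) = -1/153*(-98)*(-22) = (98/153)*(-22) = -2156/153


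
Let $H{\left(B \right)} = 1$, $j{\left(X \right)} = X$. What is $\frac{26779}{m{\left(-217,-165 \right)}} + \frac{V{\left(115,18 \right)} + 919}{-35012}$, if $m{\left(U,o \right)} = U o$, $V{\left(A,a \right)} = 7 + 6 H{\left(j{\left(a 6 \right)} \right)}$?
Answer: $\frac{226054022}{313401165} \approx 0.72129$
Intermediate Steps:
$V{\left(A,a \right)} = 13$ ($V{\left(A,a \right)} = 7 + 6 \cdot 1 = 7 + 6 = 13$)
$\frac{26779}{m{\left(-217,-165 \right)}} + \frac{V{\left(115,18 \right)} + 919}{-35012} = \frac{26779}{\left(-217\right) \left(-165\right)} + \frac{13 + 919}{-35012} = \frac{26779}{35805} + 932 \left(- \frac{1}{35012}\right) = 26779 \cdot \frac{1}{35805} - \frac{233}{8753} = \frac{26779}{35805} - \frac{233}{8753} = \frac{226054022}{313401165}$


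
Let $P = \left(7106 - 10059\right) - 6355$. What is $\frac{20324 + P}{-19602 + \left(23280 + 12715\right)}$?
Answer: $\frac{11016}{16393} \approx 0.67199$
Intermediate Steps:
$P = -9308$ ($P = -2953 - 6355 = -9308$)
$\frac{20324 + P}{-19602 + \left(23280 + 12715\right)} = \frac{20324 - 9308}{-19602 + \left(23280 + 12715\right)} = \frac{11016}{-19602 + 35995} = \frac{11016}{16393}$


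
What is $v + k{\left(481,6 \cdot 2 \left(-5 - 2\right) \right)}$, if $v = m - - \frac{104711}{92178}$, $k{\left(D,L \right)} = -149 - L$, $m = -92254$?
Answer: $- \frac{8509676071}{92178} \approx -92318.0$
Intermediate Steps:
$v = - \frac{8503684501}{92178}$ ($v = -92254 - - \frac{104711}{92178} = -92254 + \frac{104711}{92178} = - \frac{8503684501}{92178} \approx -92253.0$)
$v + k{\left(481,6 \cdot 2 \left(-5 - 2\right) \right)} = - \frac{8503684501}{92178} - \left(149 + 6 \cdot 2 \left(-5 - 2\right)\right) = - \frac{8503684501}{92178} - \left(149 + 12 \left(-5 - 2\right)\right) = - \frac{8503684501}{92178} - \left(149 + 12 \left(-7\right)\right) = - \frac{8503684501}{92178} - 65 = - \frac{8509676071}{92178}$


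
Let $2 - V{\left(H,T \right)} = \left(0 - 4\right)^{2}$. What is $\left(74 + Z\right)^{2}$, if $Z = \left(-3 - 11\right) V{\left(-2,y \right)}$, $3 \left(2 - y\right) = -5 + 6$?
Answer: $72900$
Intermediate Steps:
$y = \frac{5}{3}$ ($y = 2 - \frac{-5 + 6}{3} = 2 - \frac{1}{3} = \frac{5}{3} \approx 1.6667$)
$V{\left(H,T \right)} = -14$ ($V{\left(H,T \right)} = 2 - \left(0 - 4\right)^{2} = 2 - \left(-4\right)^{2} = 2 - 16 = -14$)
$Z = 196$ ($Z = \left(-3 - 11\right) \left(-14\right) = \left(-14\right) \left(-14\right) = 196$)
$\left(74 + Z\right)^{2} = \left(74 + 196\right)^{2} = 270^{2} = 72900$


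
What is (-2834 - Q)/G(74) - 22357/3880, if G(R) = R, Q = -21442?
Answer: 35272311/143560 ≈ 245.70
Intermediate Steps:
(-2834 - Q)/G(74) - 22357/3880 = (-2834 - 1*(-21442))/74 - 22357/3880 = (-2834 + 21442)*(1/74) - 22357*1/3880 = 18608*(1/74) - 22357/3880 = 9304/37 - 22357/3880 = 35272311/143560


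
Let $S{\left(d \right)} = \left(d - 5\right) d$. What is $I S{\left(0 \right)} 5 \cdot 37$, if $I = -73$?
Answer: $0$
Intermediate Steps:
$S{\left(d \right)} = d \left(-5 + d\right)$ ($S{\left(d \right)} = \left(-5 + d\right) d = d \left(-5 + d\right)$)
$I S{\left(0 \right)} 5 \cdot 37 = - 73 \cdot 0 \left(-5 + 0\right) 5 \cdot 37 = - 73 \cdot 0 \left(-5\right) 5 \cdot 37 = - 73 \cdot 0 \cdot 5 \cdot 37 = \left(-73\right) 0 \cdot 37 = 0 \cdot 37 = 0$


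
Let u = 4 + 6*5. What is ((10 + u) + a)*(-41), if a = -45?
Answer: 41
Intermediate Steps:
u = 34 (u = 4 + 30 = 34)
((10 + u) + a)*(-41) = ((10 + 34) - 45)*(-41) = (44 - 45)*(-41) = -1*(-41) = 41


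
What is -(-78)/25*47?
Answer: 3666/25 ≈ 146.64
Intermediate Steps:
-(-78)/25*47 = -2*(-39/25)*47 = (78/25)*47 = 3666/25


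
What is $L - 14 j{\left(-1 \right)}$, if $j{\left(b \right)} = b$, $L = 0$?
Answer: $14$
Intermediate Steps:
$L - 14 j{\left(-1 \right)} = 0 - -14 = 0 + 14 = 14$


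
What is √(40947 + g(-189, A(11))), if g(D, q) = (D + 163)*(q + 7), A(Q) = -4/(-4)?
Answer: √40739 ≈ 201.84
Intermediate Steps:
A(Q) = 1 (A(Q) = -4*(-¼) = 1)
g(D, q) = (7 + q)*(163 + D) (g(D, q) = (163 + D)*(7 + q) = (7 + q)*(163 + D))
√(40947 + g(-189, A(11))) = √(40947 + (1141 + 7*(-189) + 163*1 - 189*1)) = √(40947 + (1141 - 1323 + 163 - 189)) = √(40947 - 208) = √40739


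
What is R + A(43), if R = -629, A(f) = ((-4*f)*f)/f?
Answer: -801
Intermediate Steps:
A(f) = -4*f (A(f) = (-4*f²)/f = -4*f)
R + A(43) = -629 - 4*43 = -629 - 172 = -801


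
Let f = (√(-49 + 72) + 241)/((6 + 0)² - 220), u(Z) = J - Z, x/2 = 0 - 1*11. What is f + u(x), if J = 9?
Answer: 5463/184 - √23/184 ≈ 29.664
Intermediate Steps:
x = -22 (x = 2*(0 - 1*11) = 2*(0 - 11) = 2*(-11) = -22)
u(Z) = 9 - Z
f = -241/184 - √23/184 (f = (√23 + 241)/(6² - 220) = (241 + √23)/(36 - 220) = (241 + √23)/(-184) = (241 + √23)*(-1/184) = -241/184 - √23/184 ≈ -1.3358)
f + u(x) = (-241/184 - √23/184) + (9 - 1*(-22)) = (-241/184 - √23/184) + (9 + 22) = (-241/184 - √23/184) + 31 = 5463/184 - √23/184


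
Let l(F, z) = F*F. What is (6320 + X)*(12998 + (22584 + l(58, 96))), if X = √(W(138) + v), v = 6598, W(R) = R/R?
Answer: 246138720 + 38946*√6599 ≈ 2.4930e+8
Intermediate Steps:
W(R) = 1
l(F, z) = F²
X = √6599 (X = √(1 + 6598) = √6599 ≈ 81.234)
(6320 + X)*(12998 + (22584 + l(58, 96))) = (6320 + √6599)*(12998 + (22584 + 58²)) = (6320 + √6599)*(12998 + (22584 + 3364)) = (6320 + √6599)*(12998 + 25948) = (6320 + √6599)*38946 = 246138720 + 38946*√6599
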